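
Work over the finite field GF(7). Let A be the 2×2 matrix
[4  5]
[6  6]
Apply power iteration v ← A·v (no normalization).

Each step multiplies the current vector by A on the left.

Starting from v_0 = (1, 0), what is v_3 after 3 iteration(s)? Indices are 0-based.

v_3 = (1, 6)

v_0 = (1, 0).
v_1 = A·v_0 = (4, 6).
v_2 = A·v_1 = (4, 4).
v_3 = A·v_2 = (1, 6).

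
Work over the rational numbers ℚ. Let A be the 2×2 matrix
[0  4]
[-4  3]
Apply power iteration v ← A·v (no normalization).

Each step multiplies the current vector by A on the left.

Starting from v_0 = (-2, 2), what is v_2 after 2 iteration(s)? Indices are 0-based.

v_2 = (56, 10)

v_0 = (-2, 2).
v_1 = A·v_0 = (8, 14).
v_2 = A·v_1 = (56, 10).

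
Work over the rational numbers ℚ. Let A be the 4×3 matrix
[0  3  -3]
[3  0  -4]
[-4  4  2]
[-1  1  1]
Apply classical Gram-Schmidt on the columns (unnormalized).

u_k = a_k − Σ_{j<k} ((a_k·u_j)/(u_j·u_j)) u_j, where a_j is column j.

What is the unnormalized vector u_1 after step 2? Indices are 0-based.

u_1 = (3, 51/26, 18/13, 9/26)

Step 1: u_0 = a_0 = (0, 3, -4, -1).
Step 2: u_1 = a_1 − (-17/26)·u_0 = (3, 51/26, 18/13, 9/26).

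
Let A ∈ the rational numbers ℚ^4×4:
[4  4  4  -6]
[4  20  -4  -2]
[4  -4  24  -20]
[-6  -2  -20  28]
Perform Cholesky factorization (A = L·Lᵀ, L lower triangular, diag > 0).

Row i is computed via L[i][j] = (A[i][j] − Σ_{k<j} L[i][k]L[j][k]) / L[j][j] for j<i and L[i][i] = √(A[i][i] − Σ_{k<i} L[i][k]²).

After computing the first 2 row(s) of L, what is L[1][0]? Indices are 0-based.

L[1][0] = 2

Step 1: L[0][0] = √(4) = 2.
  L[1][0] = (4) / L[0][0] = 2.
Step 2: L[1][1] = √(16) = 4.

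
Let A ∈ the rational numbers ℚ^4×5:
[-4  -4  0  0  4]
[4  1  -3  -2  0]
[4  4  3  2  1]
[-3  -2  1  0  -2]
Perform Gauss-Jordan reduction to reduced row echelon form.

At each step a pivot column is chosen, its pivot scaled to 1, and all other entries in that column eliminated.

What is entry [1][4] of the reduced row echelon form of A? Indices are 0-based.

[1] R0 /= -4  ⇒  (1, 1, 0, 0, -1)
     R1 -= 4·R0  ⇒  (0, -3, -3, -2, 4)
     R2 -= 4·R0  ⇒  (0, 0, 3, 2, 5)
     R3 -= -3·R0  ⇒  (0, 1, 1, 0, -5)
[2] R1 /= -3  ⇒  (0, 1, 1, 2/3, -4/3)
     R0 -= 1·R1  ⇒  (1, 0, -1, -2/3, 1/3)
     R3 -= 1·R1  ⇒  (0, 0, 0, -2/3, -11/3)
[3] R2 /= 3  ⇒  (0, 0, 1, 2/3, 5/3)
     R0 -= -1·R2  ⇒  (1, 0, 0, 0, 2)
     R1 -= 1·R2  ⇒  (0, 1, 0, 0, -3)
[4] R3 /= -2/3  ⇒  (0, 0, 0, 1, 11/2)
     R2 -= 2/3·R3  ⇒  (0, 0, 1, 0, -2)

M[1][4] = -3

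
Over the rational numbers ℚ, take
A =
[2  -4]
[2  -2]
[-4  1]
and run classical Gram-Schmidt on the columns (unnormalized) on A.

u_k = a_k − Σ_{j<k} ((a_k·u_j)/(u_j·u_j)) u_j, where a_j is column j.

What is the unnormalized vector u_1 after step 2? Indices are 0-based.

u_1 = (-8/3, -2/3, -5/3)

Step 1: u_0 = a_0 = (2, 2, -4).
Step 2: u_1 = a_1 − (-2/3)·u_0 = (-8/3, -2/3, -5/3).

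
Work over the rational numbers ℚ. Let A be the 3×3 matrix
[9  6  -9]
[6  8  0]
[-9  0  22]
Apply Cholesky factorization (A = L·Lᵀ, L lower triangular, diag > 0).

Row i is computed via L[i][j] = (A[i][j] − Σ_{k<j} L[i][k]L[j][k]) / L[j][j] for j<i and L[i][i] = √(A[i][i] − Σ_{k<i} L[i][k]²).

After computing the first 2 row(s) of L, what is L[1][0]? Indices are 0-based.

L[1][0] = 2

Step 1: L[0][0] = √(9) = 3.
  L[1][0] = (6) / L[0][0] = 2.
Step 2: L[1][1] = √(4) = 2.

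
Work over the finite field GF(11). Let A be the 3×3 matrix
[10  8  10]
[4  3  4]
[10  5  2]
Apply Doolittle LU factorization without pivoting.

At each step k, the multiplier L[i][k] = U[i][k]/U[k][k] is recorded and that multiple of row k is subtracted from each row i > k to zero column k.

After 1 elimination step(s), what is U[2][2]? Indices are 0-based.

Step 1: pivot at (0,0) is 10.
  row1 ← row1 − (7)·row0  ⇒  L[1][0]=7, U row1=(0, 2, 0)
  row2 ← row2 − (1)·row0  ⇒  L[2][0]=1, U row2=(0, 8, 3)

U[2][2] = 3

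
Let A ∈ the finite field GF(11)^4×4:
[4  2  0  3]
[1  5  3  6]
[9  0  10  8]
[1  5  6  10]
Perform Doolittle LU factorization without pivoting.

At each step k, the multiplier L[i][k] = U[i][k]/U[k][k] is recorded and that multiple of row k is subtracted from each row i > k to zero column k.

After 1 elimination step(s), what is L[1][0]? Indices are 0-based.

L[1][0] = 3

k=0: U[0][0]=4
  eliminate (1,0): mult=3, new row 1: (0, 10, 3, 8); set L[1][0]=3
  eliminate (2,0): mult=5, new row 2: (0, 1, 10, 4); set L[2][0]=5
  eliminate (3,0): mult=3, new row 3: (0, 10, 6, 1); set L[3][0]=3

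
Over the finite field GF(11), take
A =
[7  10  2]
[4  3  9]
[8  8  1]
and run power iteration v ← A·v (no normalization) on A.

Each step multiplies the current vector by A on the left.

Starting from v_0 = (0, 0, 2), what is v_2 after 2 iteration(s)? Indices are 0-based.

v_2 = (3, 0, 2)

v_0 = (0, 0, 2).
v_1 = A·v_0 = (4, 7, 2).
v_2 = A·v_1 = (3, 0, 2).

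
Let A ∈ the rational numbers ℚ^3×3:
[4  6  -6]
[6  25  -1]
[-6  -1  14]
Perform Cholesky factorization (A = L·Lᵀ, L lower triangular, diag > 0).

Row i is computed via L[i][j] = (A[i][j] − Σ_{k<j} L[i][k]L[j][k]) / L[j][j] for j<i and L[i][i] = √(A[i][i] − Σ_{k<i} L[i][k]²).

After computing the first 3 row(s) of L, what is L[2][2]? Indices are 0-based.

L[2][2] = 1

Step 1: L[0][0] = √(4) = 2.
  L[1][0] = (6) / L[0][0] = 3.
Step 2: L[1][1] = √(16) = 4.
  L[2][0] = (-6) / L[0][0] = -3.
  L[2][1] = (8) / L[1][1] = 2.
Step 3: L[2][2] = √(1) = 1.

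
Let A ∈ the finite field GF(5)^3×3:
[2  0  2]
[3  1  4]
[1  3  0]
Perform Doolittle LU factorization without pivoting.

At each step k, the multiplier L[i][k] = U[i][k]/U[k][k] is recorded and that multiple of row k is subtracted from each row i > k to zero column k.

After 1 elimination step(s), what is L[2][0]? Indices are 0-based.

L[2][0] = 3

[col 0] pivot 2
  R1 -= 4*R0 → (0, 1, 1)  (L[1][0] := 4)
  R2 -= 3*R0 → (0, 3, 4)  (L[2][0] := 3)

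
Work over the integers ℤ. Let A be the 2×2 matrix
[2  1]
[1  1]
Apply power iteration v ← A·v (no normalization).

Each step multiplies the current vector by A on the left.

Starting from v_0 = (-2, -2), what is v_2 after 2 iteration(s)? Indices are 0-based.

v_0 = (-2, -2).
v_1 = A·v_0 = (-6, -4).
v_2 = A·v_1 = (-16, -10).

v_2 = (-16, -10)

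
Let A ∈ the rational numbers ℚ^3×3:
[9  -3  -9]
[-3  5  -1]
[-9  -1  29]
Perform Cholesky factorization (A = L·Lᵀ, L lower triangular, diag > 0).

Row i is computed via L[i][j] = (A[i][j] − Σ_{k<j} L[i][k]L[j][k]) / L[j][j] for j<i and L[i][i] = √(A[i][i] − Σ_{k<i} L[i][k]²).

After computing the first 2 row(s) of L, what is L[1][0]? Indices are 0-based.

Step 1: L[0][0] = √(9) = 3.
  L[1][0] = (-3) / L[0][0] = -1.
Step 2: L[1][1] = √(4) = 2.

L[1][0] = -1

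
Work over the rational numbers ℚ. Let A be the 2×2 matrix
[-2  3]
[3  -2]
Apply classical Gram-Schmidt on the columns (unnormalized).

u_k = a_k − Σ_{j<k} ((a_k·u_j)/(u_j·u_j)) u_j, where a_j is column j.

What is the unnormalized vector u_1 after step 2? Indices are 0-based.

u_1 = (15/13, 10/13)

Step 1: u_0 = a_0 = (-2, 3).
Step 2: u_1 = a_1 − (-12/13)·u_0 = (15/13, 10/13).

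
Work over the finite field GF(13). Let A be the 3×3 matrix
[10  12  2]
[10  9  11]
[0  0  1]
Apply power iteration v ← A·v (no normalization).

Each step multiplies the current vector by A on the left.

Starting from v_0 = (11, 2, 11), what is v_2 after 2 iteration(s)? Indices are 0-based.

v_2 = (7, 9, 11)

v_0 = (11, 2, 11).
v_1 = A·v_0 = (0, 2, 11).
v_2 = A·v_1 = (7, 9, 11).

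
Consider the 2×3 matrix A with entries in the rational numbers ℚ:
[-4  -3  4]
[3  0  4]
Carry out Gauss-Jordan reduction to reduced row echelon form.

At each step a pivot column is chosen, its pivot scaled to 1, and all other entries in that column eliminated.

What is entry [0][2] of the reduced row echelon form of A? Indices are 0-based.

[1] R0 /= -4  ⇒  (1, 3/4, -1)
     R1 -= 3·R0  ⇒  (0, -9/4, 7)
[2] R1 /= -9/4  ⇒  (0, 1, -28/9)
     R0 -= 3/4·R1  ⇒  (1, 0, 4/3)

M[0][2] = 4/3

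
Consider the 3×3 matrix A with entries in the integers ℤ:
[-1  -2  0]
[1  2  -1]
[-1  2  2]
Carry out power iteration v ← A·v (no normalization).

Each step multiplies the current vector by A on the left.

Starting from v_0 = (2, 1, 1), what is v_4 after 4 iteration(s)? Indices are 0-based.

v_4 = (30, -60, 26)

v_0 = (2, 1, 1).
v_1 = A·v_0 = (-4, 3, 2).
v_2 = A·v_1 = (-2, 0, 14).
v_3 = A·v_2 = (2, -16, 30).
v_4 = A·v_3 = (30, -60, 26).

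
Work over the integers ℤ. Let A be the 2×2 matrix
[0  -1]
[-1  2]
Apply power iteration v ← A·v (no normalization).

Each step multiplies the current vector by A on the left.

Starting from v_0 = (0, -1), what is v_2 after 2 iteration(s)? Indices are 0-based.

v_2 = (2, -5)

v_0 = (0, -1).
v_1 = A·v_0 = (1, -2).
v_2 = A·v_1 = (2, -5).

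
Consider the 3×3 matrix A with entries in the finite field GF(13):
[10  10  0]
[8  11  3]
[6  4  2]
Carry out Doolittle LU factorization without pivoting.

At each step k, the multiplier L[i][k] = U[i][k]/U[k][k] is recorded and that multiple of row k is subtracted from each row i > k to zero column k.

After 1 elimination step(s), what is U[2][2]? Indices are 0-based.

U[2][2] = 2

k=0: U[0][0]=10
  eliminate (1,0): mult=6, new row 1: (0, 3, 3); set L[1][0]=6
  eliminate (2,0): mult=11, new row 2: (0, 11, 2); set L[2][0]=11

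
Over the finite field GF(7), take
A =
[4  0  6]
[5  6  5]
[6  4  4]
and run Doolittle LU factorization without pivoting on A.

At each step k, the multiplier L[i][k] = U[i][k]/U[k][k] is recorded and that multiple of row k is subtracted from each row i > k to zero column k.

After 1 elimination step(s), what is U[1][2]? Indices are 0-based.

U[1][2] = 1

Step 1: pivot at (0,0) is 4.
  row1 ← row1 − (3)·row0  ⇒  L[1][0]=3, U row1=(0, 6, 1)
  row2 ← row2 − (5)·row0  ⇒  L[2][0]=5, U row2=(0, 4, 2)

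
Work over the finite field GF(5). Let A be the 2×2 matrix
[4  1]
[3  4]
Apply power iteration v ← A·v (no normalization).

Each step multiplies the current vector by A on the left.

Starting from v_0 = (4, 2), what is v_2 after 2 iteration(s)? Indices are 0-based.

v_2 = (2, 4)

v_0 = (4, 2).
v_1 = A·v_0 = (3, 0).
v_2 = A·v_1 = (2, 4).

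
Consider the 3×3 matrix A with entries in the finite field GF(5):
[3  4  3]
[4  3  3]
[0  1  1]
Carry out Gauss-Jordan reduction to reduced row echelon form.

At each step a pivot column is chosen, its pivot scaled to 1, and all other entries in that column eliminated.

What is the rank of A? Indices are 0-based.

pivot(0,0)=3: scale R0 → (1, 3, 1)
  clear (1,0): R1 −= (4)R0 → (0, 1, 4)
pivot(1,1)=1: scale R1 → (0, 1, 4)
  clear (0,1): R0 −= (3)R1 → (1, 0, 4)
  clear (2,1): R2 −= (1)R1 → (0, 0, 2)
pivot(2,2)=2: scale R2 → (0, 0, 1)
  clear (0,2): R0 −= (4)R2 → (1, 0, 0)
  clear (1,2): R1 −= (4)R2 → (0, 1, 0)

rank = 3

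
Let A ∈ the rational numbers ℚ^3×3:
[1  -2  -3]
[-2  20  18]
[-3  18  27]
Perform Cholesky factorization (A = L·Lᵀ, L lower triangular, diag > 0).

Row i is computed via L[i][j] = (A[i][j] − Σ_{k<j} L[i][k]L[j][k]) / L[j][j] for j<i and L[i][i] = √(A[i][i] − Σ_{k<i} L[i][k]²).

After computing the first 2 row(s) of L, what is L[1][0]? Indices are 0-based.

L[1][0] = -2

Step 1: L[0][0] = √(1) = 1.
  L[1][0] = (-2) / L[0][0] = -2.
Step 2: L[1][1] = √(16) = 4.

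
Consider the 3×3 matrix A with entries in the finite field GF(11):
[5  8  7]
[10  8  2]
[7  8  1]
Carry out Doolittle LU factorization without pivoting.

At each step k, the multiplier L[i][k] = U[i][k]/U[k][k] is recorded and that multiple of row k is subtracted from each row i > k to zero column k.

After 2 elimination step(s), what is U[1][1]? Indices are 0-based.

k=0: U[0][0]=5
  eliminate (1,0): mult=2, new row 1: (0, 3, 10); set L[1][0]=2
  eliminate (2,0): mult=8, new row 2: (0, 10, 0); set L[2][0]=8
k=1: U[1][1]=3
  eliminate (2,1): mult=7, new row 2: (0, 0, 7); set L[2][1]=7

U[1][1] = 3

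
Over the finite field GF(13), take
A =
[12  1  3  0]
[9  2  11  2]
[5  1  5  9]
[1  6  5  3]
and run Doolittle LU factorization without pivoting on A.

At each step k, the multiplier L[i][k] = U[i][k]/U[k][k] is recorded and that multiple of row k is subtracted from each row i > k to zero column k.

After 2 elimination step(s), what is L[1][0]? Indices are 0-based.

Step 1: pivot at (0,0) is 12.
  row1 ← row1 − (4)·row0  ⇒  L[1][0]=4, U row1=(0, 11, 12, 2)
  row2 ← row2 − (8)·row0  ⇒  L[2][0]=8, U row2=(0, 6, 7, 9)
  row3 ← row3 − (12)·row0  ⇒  L[3][0]=12, U row3=(0, 7, 8, 3)
Step 2: pivot at (1,1) is 11.
  row2 ← row2 − (10)·row1  ⇒  L[2][1]=10, U row2=(0, 0, 4, 2)
  row3 ← row3 − (3)·row1  ⇒  L[3][1]=3, U row3=(0, 0, 11, 10)

L[1][0] = 4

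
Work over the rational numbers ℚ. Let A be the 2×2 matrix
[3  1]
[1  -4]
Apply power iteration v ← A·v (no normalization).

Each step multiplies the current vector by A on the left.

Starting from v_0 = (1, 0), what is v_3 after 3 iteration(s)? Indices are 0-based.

v_0 = (1, 0).
v_1 = A·v_0 = (3, 1).
v_2 = A·v_1 = (10, -1).
v_3 = A·v_2 = (29, 14).

v_3 = (29, 14)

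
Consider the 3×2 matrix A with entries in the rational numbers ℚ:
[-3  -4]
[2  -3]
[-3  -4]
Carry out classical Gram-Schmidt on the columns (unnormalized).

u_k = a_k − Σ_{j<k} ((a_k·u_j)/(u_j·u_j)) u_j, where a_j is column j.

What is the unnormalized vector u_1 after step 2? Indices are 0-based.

u_1 = (-17/11, -51/11, -17/11)

Step 1: u_0 = a_0 = (-3, 2, -3).
Step 2: u_1 = a_1 − (9/11)·u_0 = (-17/11, -51/11, -17/11).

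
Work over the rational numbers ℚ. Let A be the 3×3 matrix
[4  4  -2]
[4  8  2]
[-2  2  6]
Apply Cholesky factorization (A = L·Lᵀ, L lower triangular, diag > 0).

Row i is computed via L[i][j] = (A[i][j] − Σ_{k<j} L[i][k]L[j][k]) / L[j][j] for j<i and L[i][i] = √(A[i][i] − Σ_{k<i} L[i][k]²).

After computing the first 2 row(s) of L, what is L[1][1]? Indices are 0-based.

Step 1: L[0][0] = √(4) = 2.
  L[1][0] = (4) / L[0][0] = 2.
Step 2: L[1][1] = √(4) = 2.

L[1][1] = 2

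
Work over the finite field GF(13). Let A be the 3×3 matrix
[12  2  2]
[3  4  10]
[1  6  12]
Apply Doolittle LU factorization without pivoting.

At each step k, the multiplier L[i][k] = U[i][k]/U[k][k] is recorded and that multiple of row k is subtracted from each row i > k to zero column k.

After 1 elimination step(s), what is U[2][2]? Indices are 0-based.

U[2][2] = 1

k=0: U[0][0]=12
  eliminate (1,0): mult=10, new row 1: (0, 10, 3); set L[1][0]=10
  eliminate (2,0): mult=12, new row 2: (0, 8, 1); set L[2][0]=12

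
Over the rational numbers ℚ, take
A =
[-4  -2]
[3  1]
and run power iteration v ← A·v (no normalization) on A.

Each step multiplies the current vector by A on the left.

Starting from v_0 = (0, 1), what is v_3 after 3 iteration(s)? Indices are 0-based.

v_3 = (-14, 13)

v_0 = (0, 1).
v_1 = A·v_0 = (-2, 1).
v_2 = A·v_1 = (6, -5).
v_3 = A·v_2 = (-14, 13).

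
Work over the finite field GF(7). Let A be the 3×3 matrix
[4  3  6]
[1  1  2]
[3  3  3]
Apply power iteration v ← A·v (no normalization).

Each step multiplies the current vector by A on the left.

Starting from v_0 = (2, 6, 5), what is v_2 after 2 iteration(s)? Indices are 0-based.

v_0 = (2, 6, 5).
v_1 = A·v_0 = (0, 4, 4).
v_2 = A·v_1 = (1, 5, 3).

v_2 = (1, 5, 3)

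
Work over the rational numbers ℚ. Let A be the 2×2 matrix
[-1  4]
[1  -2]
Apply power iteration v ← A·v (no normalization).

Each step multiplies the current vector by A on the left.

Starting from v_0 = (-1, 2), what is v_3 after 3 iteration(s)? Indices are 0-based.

v_0 = (-1, 2).
v_1 = A·v_0 = (9, -5).
v_2 = A·v_1 = (-29, 19).
v_3 = A·v_2 = (105, -67).

v_3 = (105, -67)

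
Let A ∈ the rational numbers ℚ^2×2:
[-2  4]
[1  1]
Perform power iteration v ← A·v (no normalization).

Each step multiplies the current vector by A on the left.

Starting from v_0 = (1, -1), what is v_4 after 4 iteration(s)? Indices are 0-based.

v_4 = (120, -42)

v_0 = (1, -1).
v_1 = A·v_0 = (-6, 0).
v_2 = A·v_1 = (12, -6).
v_3 = A·v_2 = (-48, 6).
v_4 = A·v_3 = (120, -42).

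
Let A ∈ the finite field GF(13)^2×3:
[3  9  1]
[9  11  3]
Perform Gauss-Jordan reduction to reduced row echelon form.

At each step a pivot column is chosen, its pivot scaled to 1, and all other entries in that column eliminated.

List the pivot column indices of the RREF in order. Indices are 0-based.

step 1: normalize row 0 (÷3) = (1, 3, 9)
  row 1: subtract 9×row0 = (0, 10, 0)
step 2: normalize row 1 (÷10) = (0, 1, 0)
  row 0: subtract 3×row1 = (1, 0, 9)

pivot columns: 0, 1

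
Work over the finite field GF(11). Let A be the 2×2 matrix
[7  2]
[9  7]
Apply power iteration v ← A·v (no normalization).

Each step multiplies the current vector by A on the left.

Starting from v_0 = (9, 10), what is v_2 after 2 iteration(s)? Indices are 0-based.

v_0 = (9, 10).
v_1 = A·v_0 = (6, 8).
v_2 = A·v_1 = (3, 0).

v_2 = (3, 0)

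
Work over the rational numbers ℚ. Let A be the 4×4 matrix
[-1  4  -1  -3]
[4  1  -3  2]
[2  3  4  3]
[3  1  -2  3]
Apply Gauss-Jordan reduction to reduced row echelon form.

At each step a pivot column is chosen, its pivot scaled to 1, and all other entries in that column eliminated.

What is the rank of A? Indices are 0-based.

[1] R0 /= -1  ⇒  (1, -4, 1, 3)
     R1 -= 4·R0  ⇒  (0, 17, -7, -10)
     R2 -= 2·R0  ⇒  (0, 11, 2, -3)
     R3 -= 3·R0  ⇒  (0, 13, -5, -6)
[2] R1 /= 17  ⇒  (0, 1, -7/17, -10/17)
     R0 -= -4·R1  ⇒  (1, 0, -11/17, 11/17)
     R2 -= 11·R1  ⇒  (0, 0, 111/17, 59/17)
     R3 -= 13·R1  ⇒  (0, 0, 6/17, 28/17)
[3] R2 /= 111/17  ⇒  (0, 0, 1, 59/111)
     R0 -= -11/17·R2  ⇒  (1, 0, 0, 110/111)
     R1 -= -7/17·R2  ⇒  (0, 1, 0, -41/111)
     R3 -= 6/17·R2  ⇒  (0, 0, 0, 54/37)
[4] R3 /= 54/37  ⇒  (0, 0, 0, 1)
     R0 -= 110/111·R3  ⇒  (1, 0, 0, 0)
     R1 -= -41/111·R3  ⇒  (0, 1, 0, 0)
     R2 -= 59/111·R3  ⇒  (0, 0, 1, 0)

rank = 4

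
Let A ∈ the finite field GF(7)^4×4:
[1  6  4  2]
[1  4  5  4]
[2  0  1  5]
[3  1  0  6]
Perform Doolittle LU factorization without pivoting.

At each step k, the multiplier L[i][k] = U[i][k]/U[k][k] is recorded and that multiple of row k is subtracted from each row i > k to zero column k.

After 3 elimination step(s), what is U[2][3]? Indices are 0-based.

Step 1: pivot at (0,0) is 1.
  row1 ← row1 − (1)·row0  ⇒  L[1][0]=1, U row1=(0, 5, 1, 2)
  row2 ← row2 − (2)·row0  ⇒  L[2][0]=2, U row2=(0, 2, 0, 1)
  row3 ← row3 − (3)·row0  ⇒  L[3][0]=3, U row3=(0, 4, 2, 0)
Step 2: pivot at (1,1) is 5.
  row2 ← row2 − (6)·row1  ⇒  L[2][1]=6, U row2=(0, 0, 1, 3)
  row3 ← row3 − (5)·row1  ⇒  L[3][1]=5, U row3=(0, 0, 4, 4)
Step 3: pivot at (2,2) is 1.
  row3 ← row3 − (4)·row2  ⇒  L[3][2]=4, U row3=(0, 0, 0, 6)

U[2][3] = 3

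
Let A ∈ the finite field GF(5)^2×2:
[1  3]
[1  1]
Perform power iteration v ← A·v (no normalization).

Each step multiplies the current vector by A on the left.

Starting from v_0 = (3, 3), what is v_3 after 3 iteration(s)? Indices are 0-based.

v_3 = (4, 3)

v_0 = (3, 3).
v_1 = A·v_0 = (2, 1).
v_2 = A·v_1 = (0, 3).
v_3 = A·v_2 = (4, 3).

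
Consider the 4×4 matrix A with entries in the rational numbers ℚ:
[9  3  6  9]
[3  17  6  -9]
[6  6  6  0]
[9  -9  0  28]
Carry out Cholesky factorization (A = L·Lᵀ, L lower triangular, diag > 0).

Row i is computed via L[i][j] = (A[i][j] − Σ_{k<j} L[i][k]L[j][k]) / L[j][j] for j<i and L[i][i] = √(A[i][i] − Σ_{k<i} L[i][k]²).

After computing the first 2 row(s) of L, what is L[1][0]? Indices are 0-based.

Step 1: L[0][0] = √(9) = 3.
  L[1][0] = (3) / L[0][0] = 1.
Step 2: L[1][1] = √(16) = 4.

L[1][0] = 1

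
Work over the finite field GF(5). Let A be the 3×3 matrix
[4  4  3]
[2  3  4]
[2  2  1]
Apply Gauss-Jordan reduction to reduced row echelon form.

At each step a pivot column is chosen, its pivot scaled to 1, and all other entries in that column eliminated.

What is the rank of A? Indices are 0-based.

[1] R0 /= 4  ⇒  (1, 1, 2)
     R1 -= 2·R0  ⇒  (0, 1, 0)
     R2 -= 2·R0  ⇒  (0, 0, 2)
[2] R1 /= 1  ⇒  (0, 1, 0)
     R0 -= 1·R1  ⇒  (1, 0, 2)
[3] R2 /= 2  ⇒  (0, 0, 1)
     R0 -= 2·R2  ⇒  (1, 0, 0)

rank = 3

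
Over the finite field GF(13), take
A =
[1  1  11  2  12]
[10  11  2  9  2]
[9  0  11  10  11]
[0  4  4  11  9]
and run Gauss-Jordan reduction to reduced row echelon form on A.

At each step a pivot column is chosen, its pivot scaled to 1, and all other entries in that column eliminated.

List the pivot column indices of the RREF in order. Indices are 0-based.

pivot(0,0)=1: scale R0 → (1, 1, 11, 2, 12)
  clear (1,0): R1 −= (10)R0 → (0, 1, 9, 2, 12)
  clear (2,0): R2 −= (9)R0 → (0, 4, 3, 5, 7)
pivot(1,1)=1: scale R1 → (0, 1, 9, 2, 12)
  clear (0,1): R0 −= (1)R1 → (1, 0, 2, 0, 0)
  clear (2,1): R2 −= (4)R1 → (0, 0, 6, 10, 11)
  clear (3,1): R3 −= (4)R1 → (0, 0, 7, 3, 0)
pivot(2,2)=6: scale R2 → (0, 0, 1, 6, 4)
  clear (0,2): R0 −= (2)R2 → (1, 0, 0, 1, 5)
  clear (1,2): R1 −= (9)R2 → (0, 1, 0, 0, 2)
  clear (3,2): R3 −= (7)R2 → (0, 0, 0, 0, 11)
col 3: no nonzero at/below row 3; advance.
pivot(3,4)=11: scale R3 → (0, 0, 0, 0, 1)
  clear (0,4): R0 −= (5)R3 → (1, 0, 0, 1, 0)
  clear (1,4): R1 −= (2)R3 → (0, 1, 0, 0, 0)
  clear (2,4): R2 −= (4)R3 → (0, 0, 1, 6, 0)

pivot columns: 0, 1, 2, 4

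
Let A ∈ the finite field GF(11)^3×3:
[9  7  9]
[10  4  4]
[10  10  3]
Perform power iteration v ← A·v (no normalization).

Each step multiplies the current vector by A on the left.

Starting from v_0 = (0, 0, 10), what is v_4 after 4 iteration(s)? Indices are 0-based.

v_0 = (0, 0, 10).
v_1 = A·v_0 = (2, 7, 8).
v_2 = A·v_1 = (7, 3, 4).
v_3 = A·v_2 = (10, 10, 2).
v_4 = A·v_3 = (2, 5, 8).

v_4 = (2, 5, 8)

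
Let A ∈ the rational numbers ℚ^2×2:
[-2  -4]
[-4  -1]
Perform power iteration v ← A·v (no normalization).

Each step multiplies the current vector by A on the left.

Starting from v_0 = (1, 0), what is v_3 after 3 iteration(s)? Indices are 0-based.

v_3 = (-88, -92)

v_0 = (1, 0).
v_1 = A·v_0 = (-2, -4).
v_2 = A·v_1 = (20, 12).
v_3 = A·v_2 = (-88, -92).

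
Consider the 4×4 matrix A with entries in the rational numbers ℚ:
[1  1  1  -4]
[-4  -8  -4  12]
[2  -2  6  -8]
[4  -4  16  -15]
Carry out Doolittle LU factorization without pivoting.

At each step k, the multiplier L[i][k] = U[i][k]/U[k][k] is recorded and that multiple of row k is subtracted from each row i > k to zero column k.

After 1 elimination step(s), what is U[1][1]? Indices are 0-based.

k=0: U[0][0]=1
  eliminate (1,0): mult=-4, new row 1: (0, -4, 0, -4); set L[1][0]=-4
  eliminate (2,0): mult=2, new row 2: (0, -4, 4, 0); set L[2][0]=2
  eliminate (3,0): mult=4, new row 3: (0, -8, 12, 1); set L[3][0]=4

U[1][1] = -4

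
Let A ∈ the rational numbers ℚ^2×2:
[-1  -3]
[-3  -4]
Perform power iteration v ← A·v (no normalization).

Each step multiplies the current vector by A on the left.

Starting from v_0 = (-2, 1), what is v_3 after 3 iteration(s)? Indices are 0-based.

v_3 = (20, 35)

v_0 = (-2, 1).
v_1 = A·v_0 = (-1, 2).
v_2 = A·v_1 = (-5, -5).
v_3 = A·v_2 = (20, 35).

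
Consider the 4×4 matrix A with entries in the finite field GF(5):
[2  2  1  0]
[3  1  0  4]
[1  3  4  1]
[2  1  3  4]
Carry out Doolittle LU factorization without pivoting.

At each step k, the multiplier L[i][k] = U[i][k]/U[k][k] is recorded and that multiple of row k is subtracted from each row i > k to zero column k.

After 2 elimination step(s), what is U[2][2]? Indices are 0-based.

U[2][2] = 2

k=0: U[0][0]=2
  eliminate (1,0): mult=4, new row 1: (0, 3, 1, 4); set L[1][0]=4
  eliminate (2,0): mult=3, new row 2: (0, 2, 1, 1); set L[2][0]=3
  eliminate (3,0): mult=1, new row 3: (0, 4, 2, 4); set L[3][0]=1
k=1: U[1][1]=3
  eliminate (2,1): mult=4, new row 2: (0, 0, 2, 0); set L[2][1]=4
  eliminate (3,1): mult=3, new row 3: (0, 0, 4, 2); set L[3][1]=3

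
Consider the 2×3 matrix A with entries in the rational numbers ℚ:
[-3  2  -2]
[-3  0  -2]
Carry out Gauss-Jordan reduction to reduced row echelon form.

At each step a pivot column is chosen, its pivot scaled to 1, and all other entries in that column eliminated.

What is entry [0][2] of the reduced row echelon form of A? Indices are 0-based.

step 1: normalize row 0 (÷-3) = (1, -2/3, 2/3)
  row 1: subtract -3×row0 = (0, -2, 0)
step 2: normalize row 1 (÷-2) = (0, 1, 0)
  row 0: subtract -2/3×row1 = (1, 0, 2/3)

M[0][2] = 2/3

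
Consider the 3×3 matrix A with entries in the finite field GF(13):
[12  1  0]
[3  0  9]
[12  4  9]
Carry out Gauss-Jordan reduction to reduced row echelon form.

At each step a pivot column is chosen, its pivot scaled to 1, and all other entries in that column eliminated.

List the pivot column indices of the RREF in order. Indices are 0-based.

step 1: normalize row 0 (÷12) = (1, 12, 0)
  row 1: subtract 3×row0 = (0, 3, 9)
  row 2: subtract 12×row0 = (0, 3, 9)
step 2: normalize row 1 (÷3) = (0, 1, 3)
  row 0: subtract 12×row1 = (1, 0, 3)
  row 2: subtract 3×row1 = (0, 0, 0)
skip col 2 (zero from row 2)

pivot columns: 0, 1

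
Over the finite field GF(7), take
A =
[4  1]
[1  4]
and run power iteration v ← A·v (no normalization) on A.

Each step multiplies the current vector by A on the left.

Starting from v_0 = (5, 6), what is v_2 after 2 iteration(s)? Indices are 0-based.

v_2 = (0, 2)

v_0 = (5, 6).
v_1 = A·v_0 = (5, 1).
v_2 = A·v_1 = (0, 2).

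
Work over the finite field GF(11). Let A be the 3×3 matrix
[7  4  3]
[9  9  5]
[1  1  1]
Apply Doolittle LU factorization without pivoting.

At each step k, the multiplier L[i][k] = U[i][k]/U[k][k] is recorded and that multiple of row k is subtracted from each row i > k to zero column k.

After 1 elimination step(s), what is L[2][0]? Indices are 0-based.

L[2][0] = 8

Step 1: pivot at (0,0) is 7.
  row1 ← row1 − (6)·row0  ⇒  L[1][0]=6, U row1=(0, 7, 9)
  row2 ← row2 − (8)·row0  ⇒  L[2][0]=8, U row2=(0, 2, 10)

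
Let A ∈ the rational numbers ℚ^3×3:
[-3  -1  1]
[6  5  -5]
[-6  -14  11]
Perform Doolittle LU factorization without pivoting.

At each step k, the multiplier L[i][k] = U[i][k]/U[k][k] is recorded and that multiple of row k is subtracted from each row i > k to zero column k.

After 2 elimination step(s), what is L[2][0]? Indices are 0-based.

L[2][0] = 2

k=0: U[0][0]=-3
  eliminate (1,0): mult=-2, new row 1: (0, 3, -3); set L[1][0]=-2
  eliminate (2,0): mult=2, new row 2: (0, -12, 9); set L[2][0]=2
k=1: U[1][1]=3
  eliminate (2,1): mult=-4, new row 2: (0, 0, -3); set L[2][1]=-4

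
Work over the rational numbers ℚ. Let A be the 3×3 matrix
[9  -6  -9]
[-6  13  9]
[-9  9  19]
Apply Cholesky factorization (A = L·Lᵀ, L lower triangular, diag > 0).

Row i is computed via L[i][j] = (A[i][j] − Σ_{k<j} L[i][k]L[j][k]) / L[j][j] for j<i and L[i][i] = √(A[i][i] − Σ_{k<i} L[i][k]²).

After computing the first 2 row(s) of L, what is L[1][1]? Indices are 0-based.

L[1][1] = 3

Step 1: L[0][0] = √(9) = 3.
  L[1][0] = (-6) / L[0][0] = -2.
Step 2: L[1][1] = √(9) = 3.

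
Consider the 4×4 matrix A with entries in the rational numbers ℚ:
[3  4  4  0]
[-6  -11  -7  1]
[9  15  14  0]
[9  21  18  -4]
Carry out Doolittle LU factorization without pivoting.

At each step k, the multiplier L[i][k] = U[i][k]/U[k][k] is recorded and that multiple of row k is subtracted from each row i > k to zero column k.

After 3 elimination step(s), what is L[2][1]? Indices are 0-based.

Step 1: pivot at (0,0) is 3.
  row1 ← row1 − (-2)·row0  ⇒  L[1][0]=-2, U row1=(0, -3, 1, 1)
  row2 ← row2 − (3)·row0  ⇒  L[2][0]=3, U row2=(0, 3, 2, 0)
  row3 ← row3 − (3)·row0  ⇒  L[3][0]=3, U row3=(0, 9, 6, -4)
Step 2: pivot at (1,1) is -3.
  row2 ← row2 − (-1)·row1  ⇒  L[2][1]=-1, U row2=(0, 0, 3, 1)
  row3 ← row3 − (-3)·row1  ⇒  L[3][1]=-3, U row3=(0, 0, 9, -1)
Step 3: pivot at (2,2) is 3.
  row3 ← row3 − (3)·row2  ⇒  L[3][2]=3, U row3=(0, 0, 0, -4)

L[2][1] = -1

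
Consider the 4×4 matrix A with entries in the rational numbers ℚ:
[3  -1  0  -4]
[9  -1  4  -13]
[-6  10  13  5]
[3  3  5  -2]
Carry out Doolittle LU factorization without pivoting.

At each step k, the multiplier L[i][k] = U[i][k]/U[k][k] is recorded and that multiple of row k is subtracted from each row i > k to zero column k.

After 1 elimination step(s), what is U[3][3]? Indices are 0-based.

U[3][3] = 2

Step 1: pivot at (0,0) is 3.
  row1 ← row1 − (3)·row0  ⇒  L[1][0]=3, U row1=(0, 2, 4, -1)
  row2 ← row2 − (-2)·row0  ⇒  L[2][0]=-2, U row2=(0, 8, 13, -3)
  row3 ← row3 − (1)·row0  ⇒  L[3][0]=1, U row3=(0, 4, 5, 2)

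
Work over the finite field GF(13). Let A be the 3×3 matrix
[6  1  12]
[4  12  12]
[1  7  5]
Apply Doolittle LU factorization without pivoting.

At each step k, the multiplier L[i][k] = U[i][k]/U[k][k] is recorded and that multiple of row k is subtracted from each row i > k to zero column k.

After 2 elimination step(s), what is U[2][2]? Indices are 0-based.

U[2][2] = 9

Step 1: pivot at (0,0) is 6.
  row1 ← row1 − (5)·row0  ⇒  L[1][0]=5, U row1=(0, 7, 4)
  row2 ← row2 − (11)·row0  ⇒  L[2][0]=11, U row2=(0, 9, 3)
Step 2: pivot at (1,1) is 7.
  row2 ← row2 − (5)·row1  ⇒  L[2][1]=5, U row2=(0, 0, 9)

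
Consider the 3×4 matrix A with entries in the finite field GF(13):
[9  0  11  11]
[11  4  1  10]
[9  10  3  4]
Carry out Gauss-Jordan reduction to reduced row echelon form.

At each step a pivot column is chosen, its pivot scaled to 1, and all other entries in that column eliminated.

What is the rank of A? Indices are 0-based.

step 1: normalize row 0 (÷9) = (1, 0, 7, 7)
  row 1: subtract 11×row0 = (0, 4, 2, 11)
  row 2: subtract 9×row0 = (0, 10, 5, 6)
step 2: normalize row 1 (÷4) = (0, 1, 7, 6)
  row 2: subtract 10×row1 = (0, 0, 0, 11)
skip col 2 (zero from row 2)
step 3: normalize row 2 (÷11) = (0, 0, 0, 1)
  row 0: subtract 7×row2 = (1, 0, 7, 0)
  row 1: subtract 6×row2 = (0, 1, 7, 0)

rank = 3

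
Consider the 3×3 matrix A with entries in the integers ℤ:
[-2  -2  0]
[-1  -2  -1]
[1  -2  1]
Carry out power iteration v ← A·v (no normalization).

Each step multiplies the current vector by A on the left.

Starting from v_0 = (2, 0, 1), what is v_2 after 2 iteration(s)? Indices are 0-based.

v_2 = (14, 7, 5)

v_0 = (2, 0, 1).
v_1 = A·v_0 = (-4, -3, 3).
v_2 = A·v_1 = (14, 7, 5).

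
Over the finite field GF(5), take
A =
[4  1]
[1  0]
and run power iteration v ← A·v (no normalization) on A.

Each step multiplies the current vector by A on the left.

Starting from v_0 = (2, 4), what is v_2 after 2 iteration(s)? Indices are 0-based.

v_0 = (2, 4).
v_1 = A·v_0 = (2, 2).
v_2 = A·v_1 = (0, 2).

v_2 = (0, 2)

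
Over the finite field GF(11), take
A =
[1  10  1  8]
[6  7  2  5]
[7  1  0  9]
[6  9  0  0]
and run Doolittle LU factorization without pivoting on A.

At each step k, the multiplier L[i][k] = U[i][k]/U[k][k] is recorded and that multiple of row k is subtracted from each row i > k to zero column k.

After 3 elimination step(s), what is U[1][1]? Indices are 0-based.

U[1][1] = 2

Step 1: pivot at (0,0) is 1.
  row1 ← row1 − (6)·row0  ⇒  L[1][0]=6, U row1=(0, 2, 7, 1)
  row2 ← row2 − (7)·row0  ⇒  L[2][0]=7, U row2=(0, 8, 4, 8)
  row3 ← row3 − (6)·row0  ⇒  L[3][0]=6, U row3=(0, 4, 5, 7)
Step 2: pivot at (1,1) is 2.
  row2 ← row2 − (4)·row1  ⇒  L[2][1]=4, U row2=(0, 0, 9, 4)
  row3 ← row3 − (2)·row1  ⇒  L[3][1]=2, U row3=(0, 0, 2, 5)
Step 3: pivot at (2,2) is 9.
  row3 ← row3 − (10)·row2  ⇒  L[3][2]=10, U row3=(0, 0, 0, 9)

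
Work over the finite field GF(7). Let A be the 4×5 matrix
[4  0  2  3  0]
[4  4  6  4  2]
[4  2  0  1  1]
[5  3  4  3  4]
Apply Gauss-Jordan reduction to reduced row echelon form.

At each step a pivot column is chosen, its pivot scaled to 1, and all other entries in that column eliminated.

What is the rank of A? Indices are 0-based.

rank = 4

step 1: normalize row 0 (÷4) = (1, 0, 4, 6, 0)
  row 1: subtract 4×row0 = (0, 4, 4, 1, 2)
  row 2: subtract 4×row0 = (0, 2, 5, 5, 1)
  row 3: subtract 5×row0 = (0, 3, 5, 1, 4)
step 2: normalize row 1 (÷4) = (0, 1, 1, 2, 4)
  row 2: subtract 2×row1 = (0, 0, 3, 1, 0)
  row 3: subtract 3×row1 = (0, 0, 2, 2, 6)
step 3: normalize row 2 (÷3) = (0, 0, 1, 5, 0)
  row 0: subtract 4×row2 = (1, 0, 0, 0, 0)
  row 1: subtract 1×row2 = (0, 1, 0, 4, 4)
  row 3: subtract 2×row2 = (0, 0, 0, 6, 6)
step 4: normalize row 3 (÷6) = (0, 0, 0, 1, 1)
  row 1: subtract 4×row3 = (0, 1, 0, 0, 0)
  row 2: subtract 5×row3 = (0, 0, 1, 0, 2)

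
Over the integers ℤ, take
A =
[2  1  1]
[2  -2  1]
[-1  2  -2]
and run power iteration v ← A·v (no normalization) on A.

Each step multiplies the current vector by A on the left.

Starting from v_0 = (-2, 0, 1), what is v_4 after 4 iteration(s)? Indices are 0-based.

v_4 = (-48, 15, -51)

v_0 = (-2, 0, 1).
v_1 = A·v_0 = (-3, -3, 0).
v_2 = A·v_1 = (-9, 0, -3).
v_3 = A·v_2 = (-21, -21, 15).
v_4 = A·v_3 = (-48, 15, -51).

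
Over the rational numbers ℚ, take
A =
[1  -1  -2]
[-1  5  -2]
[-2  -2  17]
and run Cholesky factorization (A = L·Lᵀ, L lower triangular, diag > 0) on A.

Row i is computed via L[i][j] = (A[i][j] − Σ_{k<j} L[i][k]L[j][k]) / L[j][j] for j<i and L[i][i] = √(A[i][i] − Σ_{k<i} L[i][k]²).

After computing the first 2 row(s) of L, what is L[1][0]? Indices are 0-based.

L[1][0] = -1

Step 1: L[0][0] = √(1) = 1.
  L[1][0] = (-1) / L[0][0] = -1.
Step 2: L[1][1] = √(4) = 2.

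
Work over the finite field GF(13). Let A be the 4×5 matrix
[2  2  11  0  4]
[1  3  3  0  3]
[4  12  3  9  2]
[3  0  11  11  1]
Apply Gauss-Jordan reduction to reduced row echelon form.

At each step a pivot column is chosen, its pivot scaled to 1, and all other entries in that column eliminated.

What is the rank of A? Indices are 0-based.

rank = 4

pivot(0,0)=2: scale R0 → (1, 1, 12, 0, 2)
  clear (1,0): R1 −= (1)R0 → (0, 2, 4, 0, 1)
  clear (2,0): R2 −= (4)R0 → (0, 8, 7, 9, 7)
  clear (3,0): R3 −= (3)R0 → (0, 10, 1, 11, 8)
pivot(1,1)=2: scale R1 → (0, 1, 2, 0, 7)
  clear (0,1): R0 −= (1)R1 → (1, 0, 10, 0, 8)
  clear (2,1): R2 −= (8)R1 → (0, 0, 4, 9, 3)
  clear (3,1): R3 −= (10)R1 → (0, 0, 7, 11, 3)
pivot(2,2)=4: scale R2 → (0, 0, 1, 12, 4)
  clear (0,2): R0 −= (10)R2 → (1, 0, 0, 10, 7)
  clear (1,2): R1 −= (2)R2 → (0, 1, 0, 2, 12)
  clear (3,2): R3 −= (7)R2 → (0, 0, 0, 5, 1)
pivot(3,3)=5: scale R3 → (0, 0, 0, 1, 8)
  clear (0,3): R0 −= (10)R3 → (1, 0, 0, 0, 5)
  clear (1,3): R1 −= (2)R3 → (0, 1, 0, 0, 9)
  clear (2,3): R2 −= (12)R3 → (0, 0, 1, 0, 12)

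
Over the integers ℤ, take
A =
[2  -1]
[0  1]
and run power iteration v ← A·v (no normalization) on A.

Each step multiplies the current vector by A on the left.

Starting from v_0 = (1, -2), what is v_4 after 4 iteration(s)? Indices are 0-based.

v_0 = (1, -2).
v_1 = A·v_0 = (4, -2).
v_2 = A·v_1 = (10, -2).
v_3 = A·v_2 = (22, -2).
v_4 = A·v_3 = (46, -2).

v_4 = (46, -2)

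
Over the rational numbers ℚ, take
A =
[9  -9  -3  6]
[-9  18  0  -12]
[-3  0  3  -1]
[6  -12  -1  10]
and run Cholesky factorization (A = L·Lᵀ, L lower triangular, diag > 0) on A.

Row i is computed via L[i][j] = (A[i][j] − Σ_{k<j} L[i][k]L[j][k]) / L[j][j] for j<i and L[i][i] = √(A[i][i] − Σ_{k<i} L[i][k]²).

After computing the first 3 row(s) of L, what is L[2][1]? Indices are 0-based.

Step 1: L[0][0] = √(9) = 3.
  L[1][0] = (-9) / L[0][0] = -3.
Step 2: L[1][1] = √(9) = 3.
  L[2][0] = (-3) / L[0][0] = -1.
  L[2][1] = (-3) / L[1][1] = -1.
Step 3: L[2][2] = √(1) = 1.

L[2][1] = -1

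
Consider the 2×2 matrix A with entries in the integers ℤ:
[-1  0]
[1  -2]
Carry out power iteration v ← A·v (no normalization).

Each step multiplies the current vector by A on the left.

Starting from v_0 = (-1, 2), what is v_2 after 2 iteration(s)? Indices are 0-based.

v_2 = (-1, 11)

v_0 = (-1, 2).
v_1 = A·v_0 = (1, -5).
v_2 = A·v_1 = (-1, 11).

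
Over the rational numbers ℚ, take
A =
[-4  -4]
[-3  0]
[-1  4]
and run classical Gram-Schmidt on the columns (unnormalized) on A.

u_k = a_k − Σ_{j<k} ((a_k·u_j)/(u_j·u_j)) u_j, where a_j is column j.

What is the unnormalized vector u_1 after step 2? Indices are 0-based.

u_1 = (-28/13, 18/13, 58/13)

Step 1: u_0 = a_0 = (-4, -3, -1).
Step 2: u_1 = a_1 − (6/13)·u_0 = (-28/13, 18/13, 58/13).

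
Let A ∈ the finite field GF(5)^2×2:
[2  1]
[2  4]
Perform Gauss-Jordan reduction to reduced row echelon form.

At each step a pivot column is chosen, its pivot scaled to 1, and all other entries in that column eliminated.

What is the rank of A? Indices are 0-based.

pivot(0,0)=2: scale R0 → (1, 3)
  clear (1,0): R1 −= (2)R0 → (0, 3)
pivot(1,1)=3: scale R1 → (0, 1)
  clear (0,1): R0 −= (3)R1 → (1, 0)

rank = 2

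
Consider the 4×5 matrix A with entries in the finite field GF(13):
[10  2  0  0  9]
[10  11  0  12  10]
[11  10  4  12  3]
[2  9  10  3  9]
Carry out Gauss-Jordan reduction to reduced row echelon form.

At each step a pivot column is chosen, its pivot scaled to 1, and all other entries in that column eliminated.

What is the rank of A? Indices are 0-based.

step 1: normalize row 0 (÷10) = (1, 8, 0, 0, 10)
  row 1: subtract 10×row0 = (0, 9, 0, 12, 1)
  row 2: subtract 11×row0 = (0, 0, 4, 12, 10)
  row 3: subtract 2×row0 = (0, 6, 10, 3, 2)
step 2: normalize row 1 (÷9) = (0, 1, 0, 10, 3)
  row 0: subtract 8×row1 = (1, 0, 0, 11, 12)
  row 3: subtract 6×row1 = (0, 0, 10, 8, 10)
step 3: normalize row 2 (÷4) = (0, 0, 1, 3, 9)
  row 3: subtract 10×row2 = (0, 0, 0, 4, 11)
step 4: normalize row 3 (÷4) = (0, 0, 0, 1, 6)
  row 0: subtract 11×row3 = (1, 0, 0, 0, 11)
  row 1: subtract 10×row3 = (0, 1, 0, 0, 8)
  row 2: subtract 3×row3 = (0, 0, 1, 0, 4)

rank = 4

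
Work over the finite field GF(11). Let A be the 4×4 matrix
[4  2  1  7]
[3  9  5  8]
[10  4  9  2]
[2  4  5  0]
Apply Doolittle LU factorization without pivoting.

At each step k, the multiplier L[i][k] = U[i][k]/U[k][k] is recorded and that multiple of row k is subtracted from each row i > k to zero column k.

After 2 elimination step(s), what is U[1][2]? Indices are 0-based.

U[1][2] = 7

Step 1: pivot at (0,0) is 4.
  row1 ← row1 − (9)·row0  ⇒  L[1][0]=9, U row1=(0, 2, 7, 0)
  row2 ← row2 − (8)·row0  ⇒  L[2][0]=8, U row2=(0, 10, 1, 1)
  row3 ← row3 − (6)·row0  ⇒  L[3][0]=6, U row3=(0, 3, 10, 2)
Step 2: pivot at (1,1) is 2.
  row2 ← row2 − (5)·row1  ⇒  L[2][1]=5, U row2=(0, 0, 10, 1)
  row3 ← row3 − (7)·row1  ⇒  L[3][1]=7, U row3=(0, 0, 5, 2)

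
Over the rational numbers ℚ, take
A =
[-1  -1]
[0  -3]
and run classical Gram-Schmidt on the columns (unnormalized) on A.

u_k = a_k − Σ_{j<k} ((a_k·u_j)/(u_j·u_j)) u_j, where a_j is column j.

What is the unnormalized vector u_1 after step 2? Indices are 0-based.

Step 1: u_0 = a_0 = (-1, 0).
Step 2: u_1 = a_1 − (1)·u_0 = (0, -3).

u_1 = (0, -3)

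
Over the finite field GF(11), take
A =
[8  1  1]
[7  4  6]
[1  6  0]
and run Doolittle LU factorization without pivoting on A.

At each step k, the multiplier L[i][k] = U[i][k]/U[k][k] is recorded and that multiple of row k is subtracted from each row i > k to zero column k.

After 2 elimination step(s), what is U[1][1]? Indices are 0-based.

k=0: U[0][0]=8
  eliminate (1,0): mult=5, new row 1: (0, 10, 1); set L[1][0]=5
  eliminate (2,0): mult=7, new row 2: (0, 10, 4); set L[2][0]=7
k=1: U[1][1]=10
  eliminate (2,1): mult=1, new row 2: (0, 0, 3); set L[2][1]=1

U[1][1] = 10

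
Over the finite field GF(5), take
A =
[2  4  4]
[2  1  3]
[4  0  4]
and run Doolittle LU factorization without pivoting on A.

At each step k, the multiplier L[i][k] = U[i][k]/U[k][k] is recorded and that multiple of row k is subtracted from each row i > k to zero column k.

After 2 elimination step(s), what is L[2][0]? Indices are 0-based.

L[2][0] = 2

[col 0] pivot 2
  R1 -= 1*R0 → (0, 2, 4)  (L[1][0] := 1)
  R2 -= 2*R0 → (0, 2, 1)  (L[2][0] := 2)
[col 1] pivot 2
  R2 -= 1*R1 → (0, 0, 2)  (L[2][1] := 1)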